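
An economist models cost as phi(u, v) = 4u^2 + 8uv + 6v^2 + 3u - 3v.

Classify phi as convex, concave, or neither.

convex

phi is quadratic, so its Hessian is the constant matrix H = [[8, 8], [8, 12]].
det(H) = 32, tr(H) = 20.
det(H) > 0 and tr(H) > 0, so H is positive definite everywhere: convex.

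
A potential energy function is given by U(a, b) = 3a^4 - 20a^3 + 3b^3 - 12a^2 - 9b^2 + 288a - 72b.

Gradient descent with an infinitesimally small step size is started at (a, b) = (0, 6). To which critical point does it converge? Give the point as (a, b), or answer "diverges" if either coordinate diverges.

(-2, 4)

U is separable, so gradient descent decouples: a follows -∂U/∂a, b follows -∂U/∂b.
∂U/∂a = 12(a - 4)(a - 3)(a + 2); at a=0 this is 288, so a decreases.
∂U/∂b = 9(b - 4)(b + 2); at b=6 this is 144, so b decreases.
a converges to its nearest critical value -2 (a local min of the a-part); b converges to 4. The iterate converges to (-2, 4).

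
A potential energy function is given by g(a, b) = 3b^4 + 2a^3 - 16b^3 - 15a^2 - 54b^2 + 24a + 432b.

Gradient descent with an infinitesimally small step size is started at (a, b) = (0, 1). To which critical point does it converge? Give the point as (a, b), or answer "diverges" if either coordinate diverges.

diverges

g is separable, so gradient descent decouples: a follows -∂g/∂a, b follows -∂g/∂b.
∂g/∂a = 6(a - 4)(a - 1); at a=0 this is 24, so a decreases.
∂g/∂b = 12(b - 4)(b - 3)(b + 3); at b=1 this is 288, so b decreases.
The a-coordinate has no critical point in that direction and runs off to infinity.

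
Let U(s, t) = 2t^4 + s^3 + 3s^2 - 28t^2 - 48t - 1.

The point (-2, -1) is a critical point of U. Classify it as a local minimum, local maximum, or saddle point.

The mixed partial ∂²U/∂s∂t is 0, so the Hessian at any point is diag(U_ss, U_tt) = diag(6(s + 1), 8(3t^2 - 7)).
At (-2, -1): H = diag(-6, -32).
Both eigenvalues are negative, so H is negative definite: a local maximum.

local maximum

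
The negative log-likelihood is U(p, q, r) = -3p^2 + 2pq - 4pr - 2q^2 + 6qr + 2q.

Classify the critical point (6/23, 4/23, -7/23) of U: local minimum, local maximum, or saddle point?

saddle point

The Hessian is constant: H = [[-6, 2, -4], [2, -4, 6], [-4, 6, 0]].
Leading principal minors: Δ₁ = -6, Δ₂ = 20, Δ₃ = 184.
The minors fit neither the all-positive nor the alternating-sign pattern, so H is indefinite: a saddle point.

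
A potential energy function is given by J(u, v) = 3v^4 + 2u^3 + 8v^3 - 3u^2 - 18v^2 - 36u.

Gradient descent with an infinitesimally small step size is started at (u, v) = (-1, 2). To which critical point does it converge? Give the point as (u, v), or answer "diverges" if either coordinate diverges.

J is separable, so gradient descent decouples: u follows -∂J/∂u, v follows -∂J/∂v.
∂J/∂u = 6(u - 3)(u + 2); at u=-1 this is -24, so u increases.
∂J/∂v = 12v(v - 1)(v + 3); at v=2 this is 120, so v decreases.
u converges to its nearest critical value 3 (a local min of the u-part); v converges to 1. The iterate converges to (3, 1).

(3, 1)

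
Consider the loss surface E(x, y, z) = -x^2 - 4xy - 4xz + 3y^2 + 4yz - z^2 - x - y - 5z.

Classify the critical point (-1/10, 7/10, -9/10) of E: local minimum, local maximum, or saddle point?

The Hessian is constant: H = [[-2, -4, -4], [-4, 6, 4], [-4, 4, -2]].
Leading principal minors: Δ₁ = -2, Δ₂ = -28, Δ₃ = 120.
The minors fit neither the all-positive nor the alternating-sign pattern, so H is indefinite: a saddle point.

saddle point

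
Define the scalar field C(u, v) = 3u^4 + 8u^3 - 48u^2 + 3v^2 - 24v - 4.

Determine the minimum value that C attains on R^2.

-564

C(u,v) separates as P(u) + Q(v) − 4, so its minimum is min P + min Q − 4.
P'(u) = 12u(u - 2)(u + 4) vanishes at u ∈ {-4, 0, 2}; Q'(v) = 6v - 24 vanishes at v ∈ {4}.
Local minima of P (where P''>0): P(-4)=-512, P(2)=-80. Local minima of Q: Q(4)=-48.
So the global minimum of C is P(-4) + Q(4) − 4 = -512 − 48 − 4 = -564, attained at (-4, 4).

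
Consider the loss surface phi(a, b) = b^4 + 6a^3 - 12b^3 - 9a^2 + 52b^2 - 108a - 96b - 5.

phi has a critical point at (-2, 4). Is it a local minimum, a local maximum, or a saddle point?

The mixed partial ∂²phi/∂a∂b is 0, so the Hessian at any point is diag(phi_aa, phi_bb) = diag(18(2a - 1), 4(3b^2 - 18b + 26)).
At (-2, 4): H = diag(-90, 8).
The eigenvalues have opposite signs, so H is indefinite: a saddle point.

saddle point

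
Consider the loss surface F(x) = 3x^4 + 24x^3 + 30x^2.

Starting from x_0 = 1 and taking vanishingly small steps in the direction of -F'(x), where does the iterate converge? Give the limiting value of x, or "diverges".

F'(x) = 12x(x + 1)(x + 5), so F'(1) = 144.
Gradient descent moves in the -F' direction, i.e. x is decreasing.
The nearest critical point in that direction is x = 0, where F'' = 60 > 0 (a local minimum). The iterate converges there.

0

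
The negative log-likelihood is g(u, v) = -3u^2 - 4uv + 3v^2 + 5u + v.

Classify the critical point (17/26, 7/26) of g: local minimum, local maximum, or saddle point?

saddle point

The Hessian of g is constant: H = [[-6, -4], [-4, 6]].
det(H) = (-6)·6 − (-4)² = -52.
Since det(H) < 0, H is indefinite and the critical point is a saddle point.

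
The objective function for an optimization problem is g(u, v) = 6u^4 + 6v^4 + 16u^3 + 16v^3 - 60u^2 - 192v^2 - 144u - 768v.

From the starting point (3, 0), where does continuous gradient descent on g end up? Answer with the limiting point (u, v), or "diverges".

g is separable, so gradient descent decouples: u follows -∂g/∂u, v follows -∂g/∂v.
∂g/∂u = 24(u - 2)(u + 1)(u + 3); at u=3 this is 576, so u decreases.
∂g/∂v = 24(v - 4)(v + 2)(v + 4); at v=0 this is -768, so v increases.
u converges to its nearest critical value 2 (a local min of the u-part); v converges to 4. The iterate converges to (2, 4).

(2, 4)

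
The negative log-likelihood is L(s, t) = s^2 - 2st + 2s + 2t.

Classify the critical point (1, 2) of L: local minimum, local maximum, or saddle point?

saddle point

The Hessian of L is constant: H = [[2, -2], [-2, 0]].
det(H) = 2·0 − (-2)² = -4.
Since det(H) < 0, H is indefinite and the critical point is a saddle point.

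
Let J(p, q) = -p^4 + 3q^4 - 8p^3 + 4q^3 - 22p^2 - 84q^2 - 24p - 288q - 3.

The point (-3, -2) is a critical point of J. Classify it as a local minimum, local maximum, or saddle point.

The mixed partial ∂²J/∂p∂q is 0, so the Hessian at any point is diag(J_pp, J_qq) = diag(-4(3p^2 + 12p + 11), 12(3q^2 + 2q - 14)).
At (-3, -2): H = diag(-8, -72).
Both eigenvalues are negative, so H is negative definite: a local maximum.

local maximum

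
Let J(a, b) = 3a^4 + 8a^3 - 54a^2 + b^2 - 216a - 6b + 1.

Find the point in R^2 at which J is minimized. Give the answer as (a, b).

(3, 3)

J(a,b) separates as P(a) + Q(b) + 1, so its minimum is min P + min Q + 1.
P'(a) = 12(a - 3)(a + 2)(a + 3) vanishes at a ∈ {-3, -2, 3}; Q'(b) = 2b - 6 vanishes at b ∈ {3}.
Local minima of P (where P''>0): P(-3)=189, P(3)=-675. Local minima of Q: Q(3)=-9.
So the global minimum of J is P(3) + Q(3) + 1 = -675 − 9 + 1 = -683, attained at (3, 3).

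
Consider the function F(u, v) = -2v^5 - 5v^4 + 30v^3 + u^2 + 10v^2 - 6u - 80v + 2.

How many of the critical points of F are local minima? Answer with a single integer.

2

F separates as a function of u plus a function of v, so ∇F=0 decouples.
∂F/∂u = 2(u - 3) = 0 at u ∈ {3}; ∂F/∂v = -10(v - 2)(v - 1)(v + 1)(v + 4) = 0 at v ∈ {-4, -1, 1, 2}.
The Hessian is diagonal: diag(F_uu, F_vv). Second derivatives: F_uu(3)=2; F_vv(-4)=900, F_vv(-1)=-180, F_vv(1)=100, F_vv(2)=-180.
Local minima occur where both diagonal entries positive: (3, -4), (3, 1). Count: 2.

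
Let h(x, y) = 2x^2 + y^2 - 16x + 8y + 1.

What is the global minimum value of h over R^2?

-47

h(x,y) separates as P(x) + Q(y) + 1, so its minimum is min P + min Q + 1.
P'(x) = 4x - 16 vanishes at x ∈ {4}; Q'(y) = 2y + 8 vanishes at y ∈ {-4}.
Local minima of P (where P''>0): P(4)=-32. Local minima of Q: Q(-4)=-16.
So the global minimum of h is P(4) + Q(-4) + 1 = -32 − 16 + 1 = -47, attained at (4, -4).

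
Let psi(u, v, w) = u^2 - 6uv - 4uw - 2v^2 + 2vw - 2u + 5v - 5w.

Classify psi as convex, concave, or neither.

psi is quadratic, so its Hessian is the constant matrix H = [[2, -6, -4], [-6, -4, 2], [-4, 2, 0]].
Leading principal minors: 2, -44, 152.
Neither pattern holds ⇒ H is indefinite ⇒ neither convex nor concave.

neither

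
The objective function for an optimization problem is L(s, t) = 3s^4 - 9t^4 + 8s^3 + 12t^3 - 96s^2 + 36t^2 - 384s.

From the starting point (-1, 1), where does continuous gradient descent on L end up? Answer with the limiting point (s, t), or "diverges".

(4, 0)

L is separable, so gradient descent decouples: s follows -∂L/∂s, t follows -∂L/∂t.
∂L/∂s = 12(s - 4)(s + 2)(s + 4); at s=-1 this is -180, so s increases.
∂L/∂t = -36t(t - 2)(t + 1); at t=1 this is 72, so t decreases.
s converges to its nearest critical value 4 (a local min of the s-part); t converges to 0. The iterate converges to (4, 0).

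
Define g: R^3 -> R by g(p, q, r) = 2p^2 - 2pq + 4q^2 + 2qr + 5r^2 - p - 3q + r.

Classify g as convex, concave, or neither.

g is quadratic, so its Hessian is the constant matrix H = [[4, -2, 0], [-2, 8, 2], [0, 2, 10]].
Leading principal minors: 4, 28, 264.
All positive ⇒ H ≻ 0 ⇒ convex.

convex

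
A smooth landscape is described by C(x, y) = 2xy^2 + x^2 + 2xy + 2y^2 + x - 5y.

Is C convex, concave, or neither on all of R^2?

The term 2xy^2 is cubic, so the Hessian is not constant.
∂²C/∂y² = 4x + 4, which takes both signs as x varies (negative for sufficiently negative x). A diagonal entry of the Hessian changing sign means the Hessian is neither positive- nor negative-semidefinite on all of R^2.

neither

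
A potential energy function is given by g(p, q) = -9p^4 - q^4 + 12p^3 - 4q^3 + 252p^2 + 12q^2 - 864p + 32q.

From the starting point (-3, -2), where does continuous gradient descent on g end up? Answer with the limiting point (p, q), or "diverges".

(2, -1)

g is separable, so gradient descent decouples: p follows -∂g/∂p, q follows -∂g/∂q.
∂g/∂p = -36(p - 3)(p - 2)(p + 4); at p=-3 this is -1080, so p increases.
∂g/∂q = -4(q - 2)(q + 1)(q + 4); at q=-2 this is -32, so q increases.
p converges to its nearest critical value 2 (a local min of the p-part); q converges to -1. The iterate converges to (2, -1).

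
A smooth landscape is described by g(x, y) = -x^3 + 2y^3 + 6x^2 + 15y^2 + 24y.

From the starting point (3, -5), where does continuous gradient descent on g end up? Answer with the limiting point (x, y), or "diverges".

diverges

g is separable, so gradient descent decouples: x follows -∂g/∂x, y follows -∂g/∂y.
∂g/∂x = -3x(x - 4); at x=3 this is 9, so x decreases.
∂g/∂y = 6(y + 1)(y + 4); at y=-5 this is 24, so y decreases.
The y-coordinate has no critical point in that direction and runs off to infinity.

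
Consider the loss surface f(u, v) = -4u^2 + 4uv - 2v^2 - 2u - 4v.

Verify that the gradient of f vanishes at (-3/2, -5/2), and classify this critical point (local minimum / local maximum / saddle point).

local maximum

∇f = (-8u + 4v - 2, 4u - 4v - 4); substituting (-3/2, -5/2) gives ∇f = (0, 0), so (-3/2, -5/2) is indeed a critical point.
The Hessian of f is constant: H = [[-8, 4], [4, -4]].
det(H) = (-8)·(-4) − 4² = 16.
det(H) > 0 and tr(H) = -12 < 0, so H is negative definite and the point is a local maximum.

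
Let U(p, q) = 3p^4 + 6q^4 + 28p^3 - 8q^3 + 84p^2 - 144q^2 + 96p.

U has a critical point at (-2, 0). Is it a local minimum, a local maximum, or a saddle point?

local maximum

The mixed partial ∂²U/∂p∂q is 0, so the Hessian at any point is diag(U_pp, U_qq) = diag(12(3p^2 + 14p + 14), 24(3q^2 - 2q - 12)).
At (-2, 0): H = diag(-24, -288).
Both eigenvalues are negative, so H is negative definite: a local maximum.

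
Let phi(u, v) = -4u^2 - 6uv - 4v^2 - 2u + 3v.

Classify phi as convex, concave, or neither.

concave

phi is quadratic, so its Hessian is the constant matrix H = [[-8, -6], [-6, -8]].
det(H) = 28, tr(H) = -16.
det(H) > 0 and tr(H) < 0, so H is negative definite everywhere: concave.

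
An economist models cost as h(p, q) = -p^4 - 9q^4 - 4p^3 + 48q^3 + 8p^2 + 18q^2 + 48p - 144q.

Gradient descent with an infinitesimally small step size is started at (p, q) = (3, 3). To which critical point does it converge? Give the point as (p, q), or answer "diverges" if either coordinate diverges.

h is separable, so gradient descent decouples: p follows -∂h/∂p, q follows -∂h/∂q.
∂h/∂p = -4(p - 2)(p + 2)(p + 3); at p=3 this is -120, so p increases.
∂h/∂q = -36(q - 4)(q - 1)(q + 1); at q=3 this is 288, so q decreases.
The p-coordinate has no critical point in that direction and runs off to infinity.

diverges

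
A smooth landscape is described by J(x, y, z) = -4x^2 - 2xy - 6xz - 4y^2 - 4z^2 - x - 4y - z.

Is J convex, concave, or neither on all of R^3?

J is quadratic, so its Hessian is the constant matrix H = [[-8, -2, -6], [-2, -8, 0], [-6, 0, -8]].
Leading principal minors: -8, 60, -192.
Signs alternate −, +, − ⇒ H ≺ 0 ⇒ concave.

concave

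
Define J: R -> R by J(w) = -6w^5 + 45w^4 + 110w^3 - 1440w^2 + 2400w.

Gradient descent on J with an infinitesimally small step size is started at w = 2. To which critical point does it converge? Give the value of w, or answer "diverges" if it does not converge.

J'(w) = -30(w - 5)(w - 4)(w - 1)(w + 4), so J'(2) = -1080.
Gradient descent moves in the -J' direction, i.e. w is increasing.
The nearest critical point in that direction is w = 4, where J'' = 720 > 0 (a local minimum). The iterate converges there.

4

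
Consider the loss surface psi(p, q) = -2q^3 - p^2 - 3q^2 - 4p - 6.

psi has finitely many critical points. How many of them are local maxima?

1

psi separates as a function of p plus a function of q, so ∇psi=0 decouples.
∂psi/∂p = -2(p + 2) = 0 at p ∈ {-2}; ∂psi/∂q = -6q(q + 1) = 0 at q ∈ {-1, 0}.
The Hessian is diagonal: diag(psi_pp, psi_qq). Second derivatives: psi_pp(-2)=-2; psi_qq(-1)=6, psi_qq(0)=-6.
Local maxima occur where both diagonal entries negative: (-2, 0). Count: 1.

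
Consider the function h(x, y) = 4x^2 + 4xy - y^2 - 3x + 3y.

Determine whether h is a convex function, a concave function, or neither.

neither

h is quadratic, so its Hessian is the constant matrix H = [[8, 4], [4, -2]].
det(H) = -32, tr(H) = 6.
det(H) < 0, so H is indefinite: neither convex nor concave.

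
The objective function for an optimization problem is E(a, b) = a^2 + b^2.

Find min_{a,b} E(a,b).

E(a,b) separates as P(a) + Q(b), so its minimum is min P + min Q.
P'(a) = 2a vanishes at a ∈ {0}; Q'(b) = 2b vanishes at b ∈ {0}.
Local minima of P (where P''>0): P(0)=0. Local minima of Q: Q(0)=0.
So the global minimum of E is P(0) + Q(0) = 0 + 0 = 0, attained at (0, 0).

0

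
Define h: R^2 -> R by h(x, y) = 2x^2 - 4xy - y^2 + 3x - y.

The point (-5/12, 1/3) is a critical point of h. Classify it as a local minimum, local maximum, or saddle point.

The Hessian of h is constant: H = [[4, -4], [-4, -2]].
det(H) = 4·(-2) − (-4)² = -24.
Since det(H) < 0, H is indefinite and the critical point is a saddle point.

saddle point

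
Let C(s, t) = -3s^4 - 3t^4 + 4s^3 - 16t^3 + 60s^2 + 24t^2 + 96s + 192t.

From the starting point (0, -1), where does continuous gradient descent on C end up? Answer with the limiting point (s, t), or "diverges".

(-1, -2)

C is separable, so gradient descent decouples: s follows -∂C/∂s, t follows -∂C/∂t.
∂C/∂s = -12(s - 4)(s + 1)(s + 2); at s=0 this is 96, so s decreases.
∂C/∂t = -12(t - 2)(t + 2)(t + 4); at t=-1 this is 108, so t decreases.
s converges to its nearest critical value -1 (a local min of the s-part); t converges to -2. The iterate converges to (-1, -2).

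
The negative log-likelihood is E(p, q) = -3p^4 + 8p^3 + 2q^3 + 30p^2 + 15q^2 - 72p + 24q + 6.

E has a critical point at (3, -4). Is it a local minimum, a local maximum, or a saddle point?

local maximum

The mixed partial ∂²E/∂p∂q is 0, so the Hessian at any point is diag(E_pp, E_qq) = diag(12(-3p^2 + 4p + 5), 6(2q + 5)).
At (3, -4): H = diag(-120, -18).
Both eigenvalues are negative, so H is negative definite: a local maximum.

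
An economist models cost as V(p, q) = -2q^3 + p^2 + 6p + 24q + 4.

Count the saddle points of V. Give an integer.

1

V separates as a function of p plus a function of q, so ∇V=0 decouples.
∂V/∂p = 2(p + 3) = 0 at p ∈ {-3}; ∂V/∂q = -6(q - 2)(q + 2) = 0 at q ∈ {-2, 2}.
The Hessian is diagonal: diag(V_pp, V_qq). Second derivatives: V_pp(-3)=2; V_qq(-2)=24, V_qq(2)=-24.
Saddle points occur where the two diagonal entries have opposite signs: (-3, 2). Count: 1.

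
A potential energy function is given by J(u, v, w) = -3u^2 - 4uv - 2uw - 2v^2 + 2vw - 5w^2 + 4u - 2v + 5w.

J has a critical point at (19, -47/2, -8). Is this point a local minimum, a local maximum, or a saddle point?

The Hessian is constant: H = [[-6, -4, -2], [-4, -4, 2], [-2, 2, -10]].
Leading principal minors: Δ₁ = -6, Δ₂ = 8, Δ₃ = -8.
The minors alternate sign starting negative (−, +, −), so H is negative definite: a local maximum.

local maximum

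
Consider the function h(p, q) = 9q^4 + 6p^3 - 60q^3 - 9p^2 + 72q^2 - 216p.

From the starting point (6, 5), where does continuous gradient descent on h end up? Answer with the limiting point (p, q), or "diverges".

h is separable, so gradient descent decouples: p follows -∂h/∂p, q follows -∂h/∂q.
∂h/∂p = 18(p - 4)(p + 3); at p=6 this is 324, so p decreases.
∂h/∂q = 36q(q - 4)(q - 1); at q=5 this is 720, so q decreases.
p converges to its nearest critical value 4 (a local min of the p-part); q converges to 4. The iterate converges to (4, 4).

(4, 4)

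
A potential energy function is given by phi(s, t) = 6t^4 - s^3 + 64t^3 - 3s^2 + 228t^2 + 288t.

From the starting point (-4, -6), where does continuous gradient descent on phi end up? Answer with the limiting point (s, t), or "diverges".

phi is separable, so gradient descent decouples: s follows -∂phi/∂s, t follows -∂phi/∂t.
∂phi/∂s = -3s(s + 2); at s=-4 this is -24, so s increases.
∂phi/∂t = 24(t + 1)(t + 3)(t + 4); at t=-6 this is -720, so t increases.
s converges to its nearest critical value -2 (a local min of the s-part); t converges to -4. The iterate converges to (-2, -4).

(-2, -4)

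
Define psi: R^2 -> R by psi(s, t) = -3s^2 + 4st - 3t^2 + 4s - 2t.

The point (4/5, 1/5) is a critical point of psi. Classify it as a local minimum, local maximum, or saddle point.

local maximum

The Hessian of psi is constant: H = [[-6, 4], [4, -6]].
det(H) = (-6)·(-6) − 4² = 20.
det(H) > 0 and tr(H) = -12 < 0, so H is negative definite and the point is a local maximum.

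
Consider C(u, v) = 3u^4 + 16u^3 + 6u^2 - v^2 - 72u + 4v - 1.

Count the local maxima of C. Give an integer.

C separates as a function of u plus a function of v, so ∇C=0 decouples.
∂C/∂u = 12(u - 1)(u + 2)(u + 3) = 0 at u ∈ {-3, -2, 1}; ∂C/∂v = -2(v - 2) = 0 at v ∈ {2}.
The Hessian is diagonal: diag(C_uu, C_vv). Second derivatives: C_uu(-3)=48, C_uu(-2)=-36, C_uu(1)=144; C_vv(2)=-2.
Local maxima occur where both diagonal entries negative: (-2, 2). Count: 1.

1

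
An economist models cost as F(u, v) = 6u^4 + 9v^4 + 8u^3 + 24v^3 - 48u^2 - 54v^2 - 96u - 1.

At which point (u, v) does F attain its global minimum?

(2, -3)

F(u,v) separates as P(u) + Q(v) − 1, so its minimum is min P + min Q − 1.
P'(u) = 24(u - 2)(u + 1)(u + 2) vanishes at u ∈ {-2, -1, 2}; Q'(v) = 36v(v - 1)(v + 3) vanishes at v ∈ {-3, 0, 1}.
Local minima of P (where P''>0): P(-2)=32, P(2)=-224. Local minima of Q: Q(-3)=-405, Q(1)=-21.
So the global minimum of F is P(2) + Q(-3) − 1 = -224 − 405 − 1 = -630, attained at (2, -3).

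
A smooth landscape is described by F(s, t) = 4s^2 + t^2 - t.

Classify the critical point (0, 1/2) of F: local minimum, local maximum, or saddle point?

local minimum

The Hessian of F is constant: H = [[8, 0], [0, 2]].
det(H) = 8·2 − 0² = 16.
det(H) > 0 and tr(H) = 10 > 0, so H is positive definite and the point is a local minimum.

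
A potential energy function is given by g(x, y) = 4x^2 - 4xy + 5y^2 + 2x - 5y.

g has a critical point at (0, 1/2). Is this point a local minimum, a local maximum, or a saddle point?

local minimum

The Hessian of g is constant: H = [[8, -4], [-4, 10]].
det(H) = 8·10 − (-4)² = 64.
det(H) > 0 and tr(H) = 18 > 0, so H is positive definite and the point is a local minimum.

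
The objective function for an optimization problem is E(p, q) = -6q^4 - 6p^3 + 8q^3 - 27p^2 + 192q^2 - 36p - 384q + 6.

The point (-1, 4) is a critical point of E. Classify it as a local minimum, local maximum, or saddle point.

The mixed partial ∂²E/∂p∂q is 0, so the Hessian at any point is diag(E_pp, E_qq) = diag(-18(2p + 3), 24(-3q^2 + 2q + 16)).
At (-1, 4): H = diag(-18, -576).
Both eigenvalues are negative, so H is negative definite: a local maximum.

local maximum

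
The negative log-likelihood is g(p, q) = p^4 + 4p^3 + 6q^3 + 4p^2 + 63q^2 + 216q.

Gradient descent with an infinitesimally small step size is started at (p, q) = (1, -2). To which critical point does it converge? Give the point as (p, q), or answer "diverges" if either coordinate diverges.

g is separable, so gradient descent decouples: p follows -∂g/∂p, q follows -∂g/∂q.
∂g/∂p = 4p(p + 1)(p + 2); at p=1 this is 24, so p decreases.
∂g/∂q = 18(q + 3)(q + 4); at q=-2 this is 36, so q decreases.
p converges to its nearest critical value 0 (a local min of the p-part); q converges to -3. The iterate converges to (0, -3).

(0, -3)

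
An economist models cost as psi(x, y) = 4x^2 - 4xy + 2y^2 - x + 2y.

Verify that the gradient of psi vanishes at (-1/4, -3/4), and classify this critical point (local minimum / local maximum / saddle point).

∇psi = (8x - 4y - 1, -4x + 4y + 2); substituting (-1/4, -3/4) gives ∇psi = (0, 0), so (-1/4, -3/4) is indeed a critical point.
The Hessian of psi is constant: H = [[8, -4], [-4, 4]].
det(H) = 8·4 − (-4)² = 16.
det(H) > 0 and tr(H) = 12 > 0, so H is positive definite and the point is a local minimum.

local minimum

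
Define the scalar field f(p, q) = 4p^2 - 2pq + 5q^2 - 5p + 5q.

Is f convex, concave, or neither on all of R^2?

f is quadratic, so its Hessian is the constant matrix H = [[8, -2], [-2, 10]].
det(H) = 76, tr(H) = 18.
det(H) > 0 and tr(H) > 0, so H is positive definite everywhere: convex.

convex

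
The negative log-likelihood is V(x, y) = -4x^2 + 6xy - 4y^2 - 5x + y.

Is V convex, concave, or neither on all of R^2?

concave

V is quadratic, so its Hessian is the constant matrix H = [[-8, 6], [6, -8]].
det(H) = 28, tr(H) = -16.
det(H) > 0 and tr(H) < 0, so H is negative definite everywhere: concave.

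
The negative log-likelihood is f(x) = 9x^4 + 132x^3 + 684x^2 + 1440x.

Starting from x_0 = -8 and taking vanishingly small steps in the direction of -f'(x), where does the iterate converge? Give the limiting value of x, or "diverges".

f'(x) = 36(x + 2)(x + 4)(x + 5), so f'(-8) = -2592.
Gradient descent moves in the -f' direction, i.e. x is increasing.
The nearest critical point in that direction is x = -5, where f'' = 108 > 0 (a local minimum). The iterate converges there.

-5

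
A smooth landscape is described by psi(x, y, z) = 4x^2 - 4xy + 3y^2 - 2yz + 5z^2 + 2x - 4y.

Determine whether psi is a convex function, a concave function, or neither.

convex

psi is quadratic, so its Hessian is the constant matrix H = [[8, -4, 0], [-4, 6, -2], [0, -2, 10]].
Leading principal minors: 8, 32, 288.
All positive ⇒ H ≻ 0 ⇒ convex.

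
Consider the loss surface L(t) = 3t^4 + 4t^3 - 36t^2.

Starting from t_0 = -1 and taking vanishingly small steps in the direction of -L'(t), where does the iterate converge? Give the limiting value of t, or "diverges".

L'(t) = 12t(t - 2)(t + 3), so L'(-1) = 72.
Gradient descent moves in the -L' direction, i.e. t is decreasing.
The nearest critical point in that direction is t = -3, where L'' = 180 > 0 (a local minimum). The iterate converges there.

-3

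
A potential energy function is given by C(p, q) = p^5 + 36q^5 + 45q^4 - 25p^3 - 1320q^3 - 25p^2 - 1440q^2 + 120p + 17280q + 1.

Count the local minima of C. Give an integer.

4

C separates as a function of p plus a function of q, so ∇C=0 decouples.
∂C/∂p = 5(p - 4)(p - 1)(p + 2)(p + 3) = 0 at p ∈ {-3, -2, 1, 4}; ∂C/∂q = 180(q - 4)(q - 2)(q + 3)(q + 4) = 0 at q ∈ {-4, -3, 2, 4}.
The Hessian is diagonal: diag(C_pp, C_qq). Second derivatives: C_pp(-3)=-140, C_pp(-2)=90, C_pp(1)=-180, C_pp(4)=630; C_qq(-4)=-8640, C_qq(-3)=6300, C_qq(2)=-10800, C_qq(4)=20160.
Local minima occur where both diagonal entries positive: (-2, -3), (-2, 4), (4, -3), (4, 4). Count: 4.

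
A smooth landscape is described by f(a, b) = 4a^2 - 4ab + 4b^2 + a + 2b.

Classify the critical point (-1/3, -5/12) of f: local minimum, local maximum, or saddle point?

The Hessian of f is constant: H = [[8, -4], [-4, 8]].
det(H) = 8·8 − (-4)² = 48.
det(H) > 0 and tr(H) = 16 > 0, so H is positive definite and the point is a local minimum.

local minimum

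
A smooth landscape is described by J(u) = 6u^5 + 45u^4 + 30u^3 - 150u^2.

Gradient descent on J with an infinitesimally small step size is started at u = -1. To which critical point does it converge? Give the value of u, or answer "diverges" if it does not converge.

J'(u) = 30u(u - 1)(u + 2)(u + 5), so J'(-1) = 240.
Gradient descent moves in the -J' direction, i.e. u is decreasing.
The nearest critical point in that direction is u = -2, where J'' = 540 > 0 (a local minimum). The iterate converges there.

-2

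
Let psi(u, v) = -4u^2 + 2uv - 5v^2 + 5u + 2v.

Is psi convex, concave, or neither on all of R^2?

psi is quadratic, so its Hessian is the constant matrix H = [[-8, 2], [2, -10]].
det(H) = 76, tr(H) = -18.
det(H) > 0 and tr(H) < 0, so H is negative definite everywhere: concave.

concave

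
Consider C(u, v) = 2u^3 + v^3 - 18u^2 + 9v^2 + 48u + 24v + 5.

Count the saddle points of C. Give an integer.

2

C separates as a function of u plus a function of v, so ∇C=0 decouples.
∂C/∂u = 6(u - 4)(u - 2) = 0 at u ∈ {2, 4}; ∂C/∂v = 3(v + 2)(v + 4) = 0 at v ∈ {-4, -2}.
The Hessian is diagonal: diag(C_uu, C_vv). Second derivatives: C_uu(2)=-12, C_uu(4)=12; C_vv(-4)=-6, C_vv(-2)=6.
Saddle points occur where the two diagonal entries have opposite signs: (2, -2), (4, -4). Count: 2.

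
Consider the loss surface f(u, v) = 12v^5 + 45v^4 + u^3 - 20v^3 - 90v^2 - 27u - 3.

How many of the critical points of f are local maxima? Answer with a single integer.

f separates as a function of u plus a function of v, so ∇f=0 decouples.
∂f/∂u = 3(u - 3)(u + 3) = 0 at u ∈ {-3, 3}; ∂f/∂v = 60v(v - 1)(v + 1)(v + 3) = 0 at v ∈ {-3, -1, 0, 1}.
The Hessian is diagonal: diag(f_uu, f_vv). Second derivatives: f_uu(-3)=-18, f_uu(3)=18; f_vv(-3)=-1440, f_vv(-1)=240, f_vv(0)=-180, f_vv(1)=480.
Local maxima occur where both diagonal entries negative: (-3, -3), (-3, 0). Count: 2.

2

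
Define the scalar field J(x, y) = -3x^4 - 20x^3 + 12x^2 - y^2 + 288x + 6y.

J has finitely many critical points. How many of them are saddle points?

1

J separates as a function of x plus a function of y, so ∇J=0 decouples.
∂J/∂x = -12(x - 2)(x + 3)(x + 4) = 0 at x ∈ {-4, -3, 2}; ∂J/∂y = -2(y - 3) = 0 at y ∈ {3}.
The Hessian is diagonal: diag(J_xx, J_yy). Second derivatives: J_xx(-4)=-72, J_xx(-3)=60, J_xx(2)=-360; J_yy(3)=-2.
Saddle points occur where the two diagonal entries have opposite signs: (-3, 3). Count: 1.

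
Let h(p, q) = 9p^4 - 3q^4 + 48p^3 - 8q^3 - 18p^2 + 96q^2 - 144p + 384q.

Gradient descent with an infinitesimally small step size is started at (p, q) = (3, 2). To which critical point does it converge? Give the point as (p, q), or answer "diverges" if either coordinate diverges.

h is separable, so gradient descent decouples: p follows -∂h/∂p, q follows -∂h/∂q.
∂h/∂p = 36(p - 1)(p + 1)(p + 4); at p=3 this is 2016, so p decreases.
∂h/∂q = -12(q - 4)(q + 2)(q + 4); at q=2 this is 576, so q decreases.
p converges to its nearest critical value 1 (a local min of the p-part); q converges to -2. The iterate converges to (1, -2).

(1, -2)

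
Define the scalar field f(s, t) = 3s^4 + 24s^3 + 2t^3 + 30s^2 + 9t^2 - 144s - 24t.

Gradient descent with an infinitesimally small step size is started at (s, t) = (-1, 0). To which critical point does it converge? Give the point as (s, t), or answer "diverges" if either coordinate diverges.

f is separable, so gradient descent decouples: s follows -∂f/∂s, t follows -∂f/∂t.
∂f/∂s = 12(s - 1)(s + 3)(s + 4); at s=-1 this is -144, so s increases.
∂f/∂t = 6(t - 1)(t + 4); at t=0 this is -24, so t increases.
s converges to its nearest critical value 1 (a local min of the s-part); t converges to 1. The iterate converges to (1, 1).

(1, 1)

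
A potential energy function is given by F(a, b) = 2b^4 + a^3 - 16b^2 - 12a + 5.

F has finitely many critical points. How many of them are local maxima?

F separates as a function of a plus a function of b, so ∇F=0 decouples.
∂F/∂a = 3(a - 2)(a + 2) = 0 at a ∈ {-2, 2}; ∂F/∂b = 8b(b - 2)(b + 2) = 0 at b ∈ {-2, 0, 2}.
The Hessian is diagonal: diag(F_aa, F_bb). Second derivatives: F_aa(-2)=-12, F_aa(2)=12; F_bb(-2)=64, F_bb(0)=-32, F_bb(2)=64.
Local maxima occur where both diagonal entries negative: (-2, 0). Count: 1.

1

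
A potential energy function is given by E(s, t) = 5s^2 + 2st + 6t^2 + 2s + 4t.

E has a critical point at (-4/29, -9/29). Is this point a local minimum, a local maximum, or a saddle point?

local minimum

The Hessian of E is constant: H = [[10, 2], [2, 12]].
det(H) = 10·12 − 2² = 116.
det(H) > 0 and tr(H) = 22 > 0, so H is positive definite and the point is a local minimum.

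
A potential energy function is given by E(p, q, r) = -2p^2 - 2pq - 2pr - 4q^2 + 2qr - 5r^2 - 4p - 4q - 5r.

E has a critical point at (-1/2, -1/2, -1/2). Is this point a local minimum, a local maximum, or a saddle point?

The Hessian is constant: H = [[-4, -2, -2], [-2, -8, 2], [-2, 2, -10]].
Leading principal minors: Δ₁ = -4, Δ₂ = 28, Δ₃ = -216.
The minors alternate sign starting negative (−, +, −), so H is negative definite: a local maximum.

local maximum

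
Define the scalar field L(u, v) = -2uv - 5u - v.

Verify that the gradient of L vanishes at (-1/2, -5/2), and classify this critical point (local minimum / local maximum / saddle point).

saddle point

∇L = (-2v - 5, -2u - 1); substituting (-1/2, -5/2) gives ∇L = (0, 0), so (-1/2, -5/2) is indeed a critical point.
The Hessian of L is constant: H = [[0, -2], [-2, 0]].
det(H) = 0·0 − (-2)² = -4.
Since det(H) < 0, H is indefinite and the critical point is a saddle point.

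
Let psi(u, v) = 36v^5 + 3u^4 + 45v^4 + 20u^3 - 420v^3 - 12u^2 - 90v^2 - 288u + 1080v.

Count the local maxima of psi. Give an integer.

2

psi separates as a function of u plus a function of v, so ∇psi=0 decouples.
∂psi/∂u = 12(u - 2)(u + 3)(u + 4) = 0 at u ∈ {-4, -3, 2}; ∂psi/∂v = 180(v - 2)(v - 1)(v + 1)(v + 3) = 0 at v ∈ {-3, -1, 1, 2}.
The Hessian is diagonal: diag(psi_uu, psi_vv). Second derivatives: psi_uu(-4)=72, psi_uu(-3)=-60, psi_uu(2)=360; psi_vv(-3)=-7200, psi_vv(-1)=2160, psi_vv(1)=-1440, psi_vv(2)=2700.
Local maxima occur where both diagonal entries negative: (-3, -3), (-3, 1). Count: 2.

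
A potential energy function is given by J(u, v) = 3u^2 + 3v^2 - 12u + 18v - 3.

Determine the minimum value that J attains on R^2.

-42

J(u,v) separates as P(u) + Q(v) − 3, so its minimum is min P + min Q − 3.
P'(u) = 6u - 12 vanishes at u ∈ {2}; Q'(v) = 6v + 18 vanishes at v ∈ {-3}.
Local minima of P (where P''>0): P(2)=-12. Local minima of Q: Q(-3)=-27.
So the global minimum of J is P(2) + Q(-3) − 3 = -12 − 27 − 3 = -42, attained at (2, -3).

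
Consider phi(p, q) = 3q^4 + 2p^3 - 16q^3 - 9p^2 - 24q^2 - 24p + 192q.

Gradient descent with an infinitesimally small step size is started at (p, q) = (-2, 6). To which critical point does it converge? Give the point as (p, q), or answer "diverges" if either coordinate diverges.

diverges

phi is separable, so gradient descent decouples: p follows -∂phi/∂p, q follows -∂phi/∂q.
∂phi/∂p = 6(p - 4)(p + 1); at p=-2 this is 36, so p decreases.
∂phi/∂q = 12(q - 4)(q - 2)(q + 2); at q=6 this is 768, so q decreases.
The p-coordinate has no critical point in that direction and runs off to infinity.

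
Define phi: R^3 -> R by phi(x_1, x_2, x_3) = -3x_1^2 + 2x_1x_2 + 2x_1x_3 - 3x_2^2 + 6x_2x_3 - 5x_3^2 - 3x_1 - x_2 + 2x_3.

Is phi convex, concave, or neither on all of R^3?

concave

phi is quadratic, so its Hessian is the constant matrix H = [[-6, 2, 2], [2, -6, 6], [2, 6, -10]].
Leading principal minors: -6, 32, -32.
Signs alternate −, +, − ⇒ H ≺ 0 ⇒ concave.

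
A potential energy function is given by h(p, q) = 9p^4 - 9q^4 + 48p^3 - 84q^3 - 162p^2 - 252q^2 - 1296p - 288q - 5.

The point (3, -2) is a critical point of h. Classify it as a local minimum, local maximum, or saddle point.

local minimum

The mixed partial ∂²h/∂p∂q is 0, so the Hessian at any point is diag(h_pp, h_qq) = diag(36(3p^2 + 8p - 9), -36(3q^2 + 14q + 14)).
At (3, -2): H = diag(1512, 72).
Both eigenvalues are positive, so H is positive definite: a local minimum.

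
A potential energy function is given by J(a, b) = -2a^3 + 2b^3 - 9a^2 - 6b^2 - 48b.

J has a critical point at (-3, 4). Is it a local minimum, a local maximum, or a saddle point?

The mixed partial ∂²J/∂a∂b is 0, so the Hessian at any point is diag(J_aa, J_bb) = diag(-6(2a + 3), 12(b - 1)).
At (-3, 4): H = diag(18, 36).
Both eigenvalues are positive, so H is positive definite: a local minimum.

local minimum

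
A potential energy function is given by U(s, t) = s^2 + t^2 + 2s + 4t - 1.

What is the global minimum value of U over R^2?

U(s,t) separates as P(s) + Q(t) − 1, so its minimum is min P + min Q − 1.
P'(s) = 2s + 2 vanishes at s ∈ {-1}; Q'(t) = 2(t + 2) vanishes at t ∈ {-2}.
Local minima of P (where P''>0): P(-1)=-1. Local minima of Q: Q(-2)=-4.
So the global minimum of U is P(-1) + Q(-2) − 1 = -1 − 4 − 1 = -6, attained at (-1, -2).

-6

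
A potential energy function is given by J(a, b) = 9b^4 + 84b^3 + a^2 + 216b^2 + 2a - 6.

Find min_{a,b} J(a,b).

-7

J(a,b) separates as P(a) + Q(b) − 6, so its minimum is min P + min Q − 6.
P'(a) = 2a + 2 vanishes at a ∈ {-1}; Q'(b) = 36b(b + 3)(b + 4) vanishes at b ∈ {-4, -3, 0}.
Local minima of P (where P''>0): P(-1)=-1. Local minima of Q: Q(-4)=384, Q(0)=0.
So the global minimum of J is P(-1) + Q(0) − 6 = -1 + 0 − 6 = -7, attained at (-1, 0).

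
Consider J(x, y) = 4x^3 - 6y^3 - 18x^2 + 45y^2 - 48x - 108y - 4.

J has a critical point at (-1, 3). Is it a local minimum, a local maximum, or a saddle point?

The mixed partial ∂²J/∂x∂y is 0, so the Hessian at any point is diag(J_xx, J_yy) = diag(12(2x - 3), 18(-2y + 5)).
At (-1, 3): H = diag(-60, -18).
Both eigenvalues are negative, so H is negative definite: a local maximum.

local maximum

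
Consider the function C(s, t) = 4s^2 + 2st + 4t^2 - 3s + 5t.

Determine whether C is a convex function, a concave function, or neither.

convex

C is quadratic, so its Hessian is the constant matrix H = [[8, 2], [2, 8]].
det(H) = 60, tr(H) = 16.
det(H) > 0 and tr(H) > 0, so H is positive definite everywhere: convex.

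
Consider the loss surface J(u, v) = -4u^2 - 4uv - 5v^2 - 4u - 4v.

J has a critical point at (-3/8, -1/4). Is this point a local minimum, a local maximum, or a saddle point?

The Hessian of J is constant: H = [[-8, -4], [-4, -10]].
det(H) = (-8)·(-10) − (-4)² = 64.
det(H) > 0 and tr(H) = -18 < 0, so H is negative definite and the point is a local maximum.

local maximum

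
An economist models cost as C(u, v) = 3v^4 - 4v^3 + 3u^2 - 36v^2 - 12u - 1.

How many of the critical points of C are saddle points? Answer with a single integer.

1

C separates as a function of u plus a function of v, so ∇C=0 decouples.
∂C/∂u = 6(u - 2) = 0 at u ∈ {2}; ∂C/∂v = 12v(v - 3)(v + 2) = 0 at v ∈ {-2, 0, 3}.
The Hessian is diagonal: diag(C_uu, C_vv). Second derivatives: C_uu(2)=6; C_vv(-2)=120, C_vv(0)=-72, C_vv(3)=180.
Saddle points occur where the two diagonal entries have opposite signs: (2, 0). Count: 1.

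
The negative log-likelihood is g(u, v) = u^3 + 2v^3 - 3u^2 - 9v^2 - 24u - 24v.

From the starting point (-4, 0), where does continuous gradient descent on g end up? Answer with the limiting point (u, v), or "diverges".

g is separable, so gradient descent decouples: u follows -∂g/∂u, v follows -∂g/∂v.
∂g/∂u = 3(u - 4)(u + 2); at u=-4 this is 48, so u decreases.
∂g/∂v = 6(v - 4)(v + 1); at v=0 this is -24, so v increases.
The u-coordinate has no critical point in that direction and runs off to infinity.

diverges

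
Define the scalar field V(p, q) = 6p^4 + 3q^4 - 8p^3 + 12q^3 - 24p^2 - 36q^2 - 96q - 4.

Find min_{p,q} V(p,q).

-260

V(p,q) separates as A(p) + B(q) − 4, so its minimum is min A + min B − 4.
A'(p) = 24p(p - 2)(p + 1) vanishes at p ∈ {-1, 0, 2}; B'(q) = 12(q - 2)(q + 1)(q + 4) vanishes at q ∈ {-4, -1, 2}.
Local minima of A (where A''>0): A(-1)=-10, A(2)=-64. Local minima of B: B(-4)=-192, B(2)=-192.
So the global minimum of V is A(2) + B(-4) − 4 = -64 − 192 − 4 = -260, attained at (2, -4).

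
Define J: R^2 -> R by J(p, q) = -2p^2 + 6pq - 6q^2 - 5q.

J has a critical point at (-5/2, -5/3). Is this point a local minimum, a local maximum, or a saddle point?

The Hessian of J is constant: H = [[-4, 6], [6, -12]].
det(H) = (-4)·(-12) − 6² = 12.
det(H) > 0 and tr(H) = -16 < 0, so H is negative definite and the point is a local maximum.

local maximum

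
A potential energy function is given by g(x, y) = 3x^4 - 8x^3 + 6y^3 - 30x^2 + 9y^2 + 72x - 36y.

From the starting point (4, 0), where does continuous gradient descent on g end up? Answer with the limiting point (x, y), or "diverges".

g is separable, so gradient descent decouples: x follows -∂g/∂x, y follows -∂g/∂y.
∂g/∂x = 12(x - 3)(x - 1)(x + 2); at x=4 this is 216, so x decreases.
∂g/∂y = 18(y - 1)(y + 2); at y=0 this is -36, so y increases.
x converges to its nearest critical value 3 (a local min of the x-part); y converges to 1. The iterate converges to (3, 1).

(3, 1)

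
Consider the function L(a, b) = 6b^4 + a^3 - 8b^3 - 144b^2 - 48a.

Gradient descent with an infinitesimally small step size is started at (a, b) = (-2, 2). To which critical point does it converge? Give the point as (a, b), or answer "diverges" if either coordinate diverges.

L is separable, so gradient descent decouples: a follows -∂L/∂a, b follows -∂L/∂b.
∂L/∂a = 3(a - 4)(a + 4); at a=-2 this is -36, so a increases.
∂L/∂b = 24b(b - 4)(b + 3); at b=2 this is -480, so b increases.
a converges to its nearest critical value 4 (a local min of the a-part); b converges to 4. The iterate converges to (4, 4).

(4, 4)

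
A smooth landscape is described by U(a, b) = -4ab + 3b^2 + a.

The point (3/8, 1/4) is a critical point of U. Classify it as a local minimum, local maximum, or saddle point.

saddle point

The Hessian of U is constant: H = [[0, -4], [-4, 6]].
det(H) = 0·6 − (-4)² = -16.
Since det(H) < 0, H is indefinite and the critical point is a saddle point.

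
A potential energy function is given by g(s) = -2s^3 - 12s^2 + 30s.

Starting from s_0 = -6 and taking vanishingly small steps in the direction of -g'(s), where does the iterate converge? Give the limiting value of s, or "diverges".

g'(s) = -6(s - 1)(s + 5), so g'(-6) = -42.
Gradient descent moves in the -g' direction, i.e. s is increasing.
The nearest critical point in that direction is s = -5, where g'' = 36 > 0 (a local minimum). The iterate converges there.

-5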